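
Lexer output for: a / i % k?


Scan left to right, longest-match per lexeme
Tokens: ID(a), OP(/), ID(i), OP(%), ID(k)


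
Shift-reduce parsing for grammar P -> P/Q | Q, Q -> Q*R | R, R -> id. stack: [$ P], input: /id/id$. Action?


shift '/' to continue P -> P/Q
Action: shift


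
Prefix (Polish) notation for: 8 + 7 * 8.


'*' binds tighter: tree is (+ 8 (* 7 8))
Prefix: + 8 * 7 8


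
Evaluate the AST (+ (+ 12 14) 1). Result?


Evaluate inner: (+ 12 14) = 26
Evaluate root: (+ 26 1) = 27
Result: 27


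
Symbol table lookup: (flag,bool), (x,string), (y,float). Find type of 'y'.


Lookup 'y' → type float


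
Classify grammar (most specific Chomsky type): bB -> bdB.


LHS has context (more than one symbol) and |LHS| ≤ |RHS|
Classification: Type 1 (Context-Sensitive)


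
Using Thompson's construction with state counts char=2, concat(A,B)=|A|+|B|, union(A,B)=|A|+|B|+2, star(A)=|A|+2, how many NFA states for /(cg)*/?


Syntax tree has 2 char leaf(s), 0 union(s), 1 star(s)
chars contribute 2×2 = 4; each union adds +2; each star adds +2
Total: 4 + 0 + 2 = 6 states


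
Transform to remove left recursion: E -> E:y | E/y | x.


Left-recursive alternatives: E:y, E/y; non-recursive: x
Introduce E': E -> xE', E' -> :yE' | /yE' | ε


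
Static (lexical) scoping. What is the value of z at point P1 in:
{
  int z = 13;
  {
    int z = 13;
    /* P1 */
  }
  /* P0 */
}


z declared in the same block as P1
z = 13


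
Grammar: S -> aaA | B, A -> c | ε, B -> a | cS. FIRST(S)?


Per alternative of S: FIRST(aaA) = {a}; FIRST(B) = {a, c}
FIRST(S) = {a, c}


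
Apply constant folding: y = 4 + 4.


4 + 4 = 8 at compile time
Optimized: y = 8


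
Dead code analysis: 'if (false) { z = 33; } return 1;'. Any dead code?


condition is constant false, so the whole block is unreachable
Dead: 'if (false) { z = 33; }'


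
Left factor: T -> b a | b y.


Common prefix: 'b'
Factored: T -> b T', T' -> a | y


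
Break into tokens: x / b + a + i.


Scan left to right, longest-match per lexeme
Tokens: ID(x), OP(/), ID(b), OP(+), ID(a), OP(+), ID(i)


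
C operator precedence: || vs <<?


'<<' is shift (level 8); '||' is logical OR (level 1)
Higher level binds tighter
'<<' has higher precedence than '||'


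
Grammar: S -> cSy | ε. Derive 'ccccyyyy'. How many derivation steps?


Derivation: S => cSy => ccSyy => cccSyyy => ccccSyyyy => ccccyyyy
Steps: 5


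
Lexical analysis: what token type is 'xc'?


Pattern: letter/underscore followed by alphanumerics, not a keyword
Type: IDENTIFIER


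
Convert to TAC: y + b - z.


Break into single-operator statements:
t1 = y + b
t2 = t1 - z


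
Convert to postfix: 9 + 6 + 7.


Left to right (same or higher precedence on left)
Postfix: 9 6 + 7 +


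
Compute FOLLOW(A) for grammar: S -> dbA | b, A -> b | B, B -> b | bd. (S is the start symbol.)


$ ∈ FOLLOW(S). For each A -> αBβ: add FIRST(β)\{ε} to FOLLOW(B); if β nullable, add FOLLOW(A).
FOLLOW(A) = {$}


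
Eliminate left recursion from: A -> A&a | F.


Left-recursive alternatives: A&a; non-recursive: F
Introduce A': A -> FA', A' -> &aA' | ε


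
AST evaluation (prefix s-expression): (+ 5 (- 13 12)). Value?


Evaluate inner: (- 13 12) = 1
Evaluate root: (+ 5 1) = 6
Result: 6


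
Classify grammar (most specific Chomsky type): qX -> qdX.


LHS has context (more than one symbol) and |LHS| ≤ |RHS|
Classification: Type 1 (Context-Sensitive)


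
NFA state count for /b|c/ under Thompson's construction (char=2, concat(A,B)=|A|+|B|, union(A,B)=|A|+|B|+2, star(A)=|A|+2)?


Syntax tree has 2 char leaf(s), 1 union(s), 0 star(s)
chars contribute 2×2 = 4; each union adds +2; each star adds +2
Total: 4 + 2 + 0 = 6 states


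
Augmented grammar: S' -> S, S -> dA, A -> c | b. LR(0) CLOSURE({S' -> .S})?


Start: S' -> .S
For each item with dot before a nonterminal B, add B -> .γ for every B-production
Closure: [S' -> .S, S -> .dA]


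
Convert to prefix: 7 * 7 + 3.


left-to-right (same/higher precedence on left): tree is (+ (* 7 7) 3)
Prefix: + * 7 7 3


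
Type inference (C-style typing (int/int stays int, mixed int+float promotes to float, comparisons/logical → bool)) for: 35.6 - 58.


Operand types: float - int
Rule: mixed int/float promotes to float; int/int stays int
Result type: float


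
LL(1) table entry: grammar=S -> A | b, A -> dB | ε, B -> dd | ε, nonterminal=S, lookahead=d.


For [S, d]: 'd' ∈ FIRST(A)
Entry: S -> A


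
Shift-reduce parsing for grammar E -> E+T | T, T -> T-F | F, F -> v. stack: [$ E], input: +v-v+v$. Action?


shift '+' to continue E -> E+T
Action: shift


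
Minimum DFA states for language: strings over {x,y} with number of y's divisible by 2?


Track (count of y) mod 2: states 0..1, accept at 0
Minimal DFA: 2 states


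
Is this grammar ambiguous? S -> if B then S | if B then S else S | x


dangling else: 'if B then if B then x else x' parses two ways
Ambiguous


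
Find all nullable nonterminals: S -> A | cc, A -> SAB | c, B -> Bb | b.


A nonterminal is nullable iff some alternative derives ε (directly, or every symbol in it is nullable)
Nullable: {}


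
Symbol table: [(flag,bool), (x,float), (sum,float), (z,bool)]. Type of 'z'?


Lookup 'z' → type bool


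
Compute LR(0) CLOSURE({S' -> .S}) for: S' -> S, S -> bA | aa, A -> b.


Start: S' -> .S
For each item with dot before a nonterminal B, add B -> .γ for every B-production
Closure: [S' -> .S, S -> .bA, S -> .aa]


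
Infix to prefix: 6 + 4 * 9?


'*' binds tighter: tree is (+ 6 (* 4 9))
Prefix: + 6 * 4 9


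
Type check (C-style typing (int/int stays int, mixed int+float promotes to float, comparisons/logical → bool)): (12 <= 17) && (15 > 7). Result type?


Operand types: bool && bool
Rule: logical operators take bool operands and yield bool
Result type: bool


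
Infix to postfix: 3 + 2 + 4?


Left to right (same or higher precedence on left)
Postfix: 3 2 + 4 +


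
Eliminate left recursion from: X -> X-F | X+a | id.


Left-recursive alternatives: X-F, X+a; non-recursive: id
Introduce X': X -> idX', X' -> -FX' | +aX' | ε


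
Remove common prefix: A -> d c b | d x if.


Common prefix: 'd'
Factored: A -> d A', A' -> c b | x if


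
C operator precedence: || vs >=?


'>=' is relational (level 7); '||' is logical OR (level 1)
Higher level binds tighter
'>=' has higher precedence than '||'


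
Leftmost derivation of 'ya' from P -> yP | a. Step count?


Derivation: P => yP => ya
Steps: 2


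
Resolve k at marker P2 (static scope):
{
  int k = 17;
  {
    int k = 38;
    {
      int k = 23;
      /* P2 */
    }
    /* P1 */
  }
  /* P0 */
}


k declared in the same block as P2
k = 23


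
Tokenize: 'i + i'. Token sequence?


Scan left to right, longest-match per lexeme
Tokens: ID(i), OP(+), ID(i)


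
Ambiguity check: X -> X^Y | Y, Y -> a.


precedence layered via separate nonterminal Y: deterministic
Unambiguous


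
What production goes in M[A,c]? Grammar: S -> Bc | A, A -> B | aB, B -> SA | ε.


For [A, c]: 'c' ∈ FIRST(B)
Entry: A -> B


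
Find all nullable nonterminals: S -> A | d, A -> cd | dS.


A nonterminal is nullable iff some alternative derives ε (directly, or every symbol in it is nullable)
Nullable: {}


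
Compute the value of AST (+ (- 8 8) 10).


Evaluate inner: (- 8 8) = 0
Evaluate root: (+ 0 10) = 10
Result: 10


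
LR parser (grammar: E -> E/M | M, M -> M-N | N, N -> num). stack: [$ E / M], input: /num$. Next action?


handle 'E/M' on top; lookahead ∈ FOLLOW(E) = {/, $}
Action: reduce (E -> E/M)


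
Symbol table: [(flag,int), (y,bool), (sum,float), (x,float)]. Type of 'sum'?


Lookup 'sum' → type float


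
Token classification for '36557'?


Pattern: digits only
Type: INTEGER_LITERAL


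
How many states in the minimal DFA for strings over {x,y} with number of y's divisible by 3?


Track (count of y) mod 3: states 0..2, accept at 0
Minimal DFA: 3 states


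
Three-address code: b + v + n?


Break into single-operator statements:
t1 = b + v
t2 = t1 + n


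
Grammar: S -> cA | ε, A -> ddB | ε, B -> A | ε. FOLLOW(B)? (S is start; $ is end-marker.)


$ ∈ FOLLOW(S). For each A -> αBβ: add FIRST(β)\{ε} to FOLLOW(B); if β nullable, add FOLLOW(A).
FOLLOW(B) = {$}


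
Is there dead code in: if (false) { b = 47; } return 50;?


condition is constant false, so the whole block is unreachable
Dead: 'if (false) { b = 47; }'


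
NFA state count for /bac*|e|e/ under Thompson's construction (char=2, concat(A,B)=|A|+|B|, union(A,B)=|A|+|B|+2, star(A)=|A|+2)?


Syntax tree has 5 char leaf(s), 2 union(s), 1 star(s)
chars contribute 5×2 = 10; each union adds +2; each star adds +2
Total: 10 + 4 + 2 = 16 states


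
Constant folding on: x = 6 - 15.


6 - 15 = -9 at compile time
Optimized: x = -9


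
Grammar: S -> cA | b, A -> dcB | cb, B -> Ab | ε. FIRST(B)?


Per alternative of B: FIRST(Ab) = {c, d}; FIRST(ε) = {ε}
FIRST(B) = {c, d, ε}


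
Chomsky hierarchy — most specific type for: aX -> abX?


LHS has context (more than one symbol) and |LHS| ≤ |RHS|
Classification: Type 1 (Context-Sensitive)


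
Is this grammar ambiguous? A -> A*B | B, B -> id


precedence layered via separate nonterminal B: deterministic
Unambiguous


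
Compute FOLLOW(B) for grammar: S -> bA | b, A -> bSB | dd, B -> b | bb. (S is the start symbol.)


$ ∈ FOLLOW(S). For each A -> αBβ: add FIRST(β)\{ε} to FOLLOW(B); if β nullable, add FOLLOW(A).
FOLLOW(B) = {$, b}


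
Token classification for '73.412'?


Pattern: digits with a decimal point
Type: FLOAT_LITERAL


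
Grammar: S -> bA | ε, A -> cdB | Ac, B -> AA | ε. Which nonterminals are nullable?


A nonterminal is nullable iff some alternative derives ε (directly, or every symbol in it is nullable)
Nullable: {B, S}


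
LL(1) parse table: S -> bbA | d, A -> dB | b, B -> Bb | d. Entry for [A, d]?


For [A, d]: 'd' ∈ FIRST(dB)
Entry: A -> dB


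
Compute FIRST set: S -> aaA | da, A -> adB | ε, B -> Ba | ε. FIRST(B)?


Per alternative of B: FIRST(Ba) = {a}; FIRST(ε) = {ε}
FIRST(B) = {a, ε}


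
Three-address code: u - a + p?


Break into single-operator statements:
t1 = u - a
t2 = t1 + p


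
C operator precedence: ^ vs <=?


'<=' is relational (level 7); '^' is bitwise XOR (level 4)
Higher level binds tighter
'<=' has higher precedence than '^'


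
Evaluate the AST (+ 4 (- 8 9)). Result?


Evaluate inner: (- 8 9) = -1
Evaluate root: (+ 4 -1) = 3
Result: 3


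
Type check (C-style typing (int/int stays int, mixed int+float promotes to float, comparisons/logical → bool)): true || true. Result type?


Operand types: bool || bool
Rule: logical operators take bool operands and yield bool
Result type: bool


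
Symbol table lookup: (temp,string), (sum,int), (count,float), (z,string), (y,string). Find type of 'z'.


Lookup 'z' → type string


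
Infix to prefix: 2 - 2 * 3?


'*' binds tighter: tree is (- 2 (* 2 3))
Prefix: - 2 * 2 3


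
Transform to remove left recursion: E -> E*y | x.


Left-recursive alternatives: E*y; non-recursive: x
Introduce E': E -> xE', E' -> *yE' | ε


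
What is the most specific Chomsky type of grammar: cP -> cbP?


LHS has context (more than one symbol) and |LHS| ≤ |RHS|
Classification: Type 1 (Context-Sensitive)


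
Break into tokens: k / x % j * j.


Scan left to right, longest-match per lexeme
Tokens: ID(k), OP(/), ID(x), OP(%), ID(j), OP(*), ID(j)


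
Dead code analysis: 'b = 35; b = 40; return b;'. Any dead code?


first assignment to b is overwritten before any read
Dead: 'b = 35'


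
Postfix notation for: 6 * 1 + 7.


Left to right (same or higher precedence on left)
Postfix: 6 1 * 7 +


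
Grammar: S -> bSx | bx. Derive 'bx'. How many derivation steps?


Derivation: S => bx
Steps: 1


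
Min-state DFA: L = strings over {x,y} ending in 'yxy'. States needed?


Track the longest suffix of input matching a prefix of 'yxy': 4 classes (prefixes of length 0..3)
Minimal DFA: 4 states


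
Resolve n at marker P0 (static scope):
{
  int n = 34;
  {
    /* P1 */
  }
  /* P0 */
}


n declared in the same block as P0
n = 34


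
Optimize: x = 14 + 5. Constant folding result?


14 + 5 = 19 at compile time
Optimized: x = 19


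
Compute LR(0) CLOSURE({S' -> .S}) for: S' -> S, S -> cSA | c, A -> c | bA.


Start: S' -> .S
For each item with dot before a nonterminal B, add B -> .γ for every B-production
Closure: [S' -> .S, S -> .cSA, S -> .c]


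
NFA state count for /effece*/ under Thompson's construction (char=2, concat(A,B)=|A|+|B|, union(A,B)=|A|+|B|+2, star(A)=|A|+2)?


Syntax tree has 6 char leaf(s), 0 union(s), 1 star(s)
chars contribute 6×2 = 12; each union adds +2; each star adds +2
Total: 12 + 0 + 2 = 14 states


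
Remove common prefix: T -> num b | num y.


Common prefix: 'num'
Factored: T -> num T', T' -> b | y


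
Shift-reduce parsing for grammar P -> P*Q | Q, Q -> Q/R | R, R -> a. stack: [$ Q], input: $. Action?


lookahead ∉ {/} so Q won't extend; reduce P -> Q
Action: reduce (P -> Q)


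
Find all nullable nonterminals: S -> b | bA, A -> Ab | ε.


A nonterminal is nullable iff some alternative derives ε (directly, or every symbol in it is nullable)
Nullable: {A}


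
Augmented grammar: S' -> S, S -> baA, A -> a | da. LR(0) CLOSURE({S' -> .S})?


Start: S' -> .S
For each item with dot before a nonterminal B, add B -> .γ for every B-production
Closure: [S' -> .S, S -> .baA]


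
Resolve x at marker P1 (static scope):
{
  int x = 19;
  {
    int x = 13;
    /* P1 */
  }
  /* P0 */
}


x declared in the same block as P1
x = 13


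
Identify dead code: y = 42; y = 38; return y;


first assignment to y is overwritten before any read
Dead: 'y = 42'


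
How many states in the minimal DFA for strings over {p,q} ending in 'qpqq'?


Track the longest suffix of input matching a prefix of 'qpqq': 5 classes (prefixes of length 0..4)
Minimal DFA: 5 states


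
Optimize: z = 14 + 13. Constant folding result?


14 + 13 = 27 at compile time
Optimized: z = 27


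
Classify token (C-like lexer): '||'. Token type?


Pattern: operator symbol
Type: OPERATOR


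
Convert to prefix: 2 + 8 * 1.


'*' binds tighter: tree is (+ 2 (* 8 1))
Prefix: + 2 * 8 1


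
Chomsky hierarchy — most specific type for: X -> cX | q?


Right-linear: every RHS is a terminal or a terminal followed by one nonterminal
Classification: Type 3 (Regular)


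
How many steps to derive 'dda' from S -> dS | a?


Derivation: S => dS => ddS => dda
Steps: 3


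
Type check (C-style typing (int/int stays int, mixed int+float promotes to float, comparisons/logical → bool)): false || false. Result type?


Operand types: bool || bool
Rule: logical operators take bool operands and yield bool
Result type: bool


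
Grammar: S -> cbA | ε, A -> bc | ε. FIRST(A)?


Per alternative of A: FIRST(bc) = {b}; FIRST(ε) = {ε}
FIRST(A) = {b, ε}


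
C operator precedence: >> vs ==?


'>>' is shift (level 8); '==' is equality (level 6)
Higher level binds tighter
'>>' has higher precedence than '=='


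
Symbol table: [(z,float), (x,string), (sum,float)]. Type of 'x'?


Lookup 'x' → type string


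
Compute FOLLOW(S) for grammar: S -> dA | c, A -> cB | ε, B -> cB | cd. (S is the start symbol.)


$ ∈ FOLLOW(S). For each A -> αBβ: add FIRST(β)\{ε} to FOLLOW(B); if β nullable, add FOLLOW(A).
FOLLOW(S) = {$}


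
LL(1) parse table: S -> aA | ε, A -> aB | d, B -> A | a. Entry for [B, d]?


For [B, d]: 'd' ∈ FIRST(A)
Entry: B -> A


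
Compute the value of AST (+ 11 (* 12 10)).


Evaluate inner: (* 12 10) = 120
Evaluate root: (+ 11 120) = 131
Result: 131


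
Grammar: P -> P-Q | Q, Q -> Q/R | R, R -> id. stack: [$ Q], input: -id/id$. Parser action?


lookahead ∉ {/} so Q won't extend; reduce P -> Q
Action: reduce (P -> Q)


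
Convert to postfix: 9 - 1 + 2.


Left to right (same or higher precedence on left)
Postfix: 9 1 - 2 +


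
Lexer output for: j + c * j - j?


Scan left to right, longest-match per lexeme
Tokens: ID(j), OP(+), ID(c), OP(*), ID(j), OP(-), ID(j)


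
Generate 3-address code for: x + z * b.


Break into single-operator statements:
t1 = z * b
t2 = x + t1


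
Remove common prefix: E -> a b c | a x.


Common prefix: 'a'
Factored: E -> a E', E' -> b c | x


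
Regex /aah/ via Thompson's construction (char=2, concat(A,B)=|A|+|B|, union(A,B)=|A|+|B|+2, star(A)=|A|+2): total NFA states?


Syntax tree has 3 char leaf(s), 0 union(s), 0 star(s)
chars contribute 3×2 = 6; each union adds +2; each star adds +2
Total: 6 + 0 + 0 = 6 states


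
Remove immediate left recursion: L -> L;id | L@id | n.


Left-recursive alternatives: L;id, L@id; non-recursive: n
Introduce L': L -> nL', L' -> ;idL' | @idL' | ε


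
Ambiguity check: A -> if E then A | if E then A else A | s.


dangling else: 'if E then if E then s else s' parses two ways
Ambiguous


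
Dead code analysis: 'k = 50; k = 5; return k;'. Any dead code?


first assignment to k is overwritten before any read
Dead: 'k = 50'


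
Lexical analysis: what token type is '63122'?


Pattern: digits only
Type: INTEGER_LITERAL


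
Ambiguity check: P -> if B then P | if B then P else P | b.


dangling else: 'if B then if B then b else b' parses two ways
Ambiguous


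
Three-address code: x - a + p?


Break into single-operator statements:
t1 = x - a
t2 = t1 + p


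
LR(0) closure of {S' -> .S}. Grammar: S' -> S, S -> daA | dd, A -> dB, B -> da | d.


Start: S' -> .S
For each item with dot before a nonterminal B, add B -> .γ for every B-production
Closure: [S' -> .S, S -> .daA, S -> .dd]


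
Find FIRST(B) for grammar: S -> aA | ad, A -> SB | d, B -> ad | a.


Per alternative of B: FIRST(ad) = {a}; FIRST(a) = {a}
FIRST(B) = {a}


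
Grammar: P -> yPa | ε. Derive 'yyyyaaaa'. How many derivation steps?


Derivation: P => yPa => yyPaa => yyyPaaa => yyyyPaaaa => yyyyaaaa
Steps: 5


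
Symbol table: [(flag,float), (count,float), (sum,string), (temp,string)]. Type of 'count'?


Lookup 'count' → type float


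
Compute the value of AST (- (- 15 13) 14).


Evaluate inner: (- 15 13) = 2
Evaluate root: (- 2 14) = -12
Result: -12


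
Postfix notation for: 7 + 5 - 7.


Left to right (same or higher precedence on left)
Postfix: 7 5 + 7 -


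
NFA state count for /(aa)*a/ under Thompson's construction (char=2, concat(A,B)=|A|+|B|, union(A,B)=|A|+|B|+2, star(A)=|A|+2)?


Syntax tree has 3 char leaf(s), 0 union(s), 1 star(s)
chars contribute 3×2 = 6; each union adds +2; each star adds +2
Total: 6 + 0 + 2 = 8 states


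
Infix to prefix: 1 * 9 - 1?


left-to-right (same/higher precedence on left): tree is (- (* 1 9) 1)
Prefix: - * 1 9 1


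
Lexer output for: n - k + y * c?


Scan left to right, longest-match per lexeme
Tokens: ID(n), OP(-), ID(k), OP(+), ID(y), OP(*), ID(c)


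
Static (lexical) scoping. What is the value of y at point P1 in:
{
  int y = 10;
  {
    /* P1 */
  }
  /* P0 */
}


P1's block does not declare y; resolves to the enclosing declaration at depth 0
y = 10


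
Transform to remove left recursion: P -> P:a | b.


Left-recursive alternatives: P:a; non-recursive: b
Introduce P': P -> bP', P' -> :aP' | ε


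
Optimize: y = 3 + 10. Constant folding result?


3 + 10 = 13 at compile time
Optimized: y = 13


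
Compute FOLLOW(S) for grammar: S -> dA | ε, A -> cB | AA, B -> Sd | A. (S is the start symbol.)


$ ∈ FOLLOW(S). For each A -> αBβ: add FIRST(β)\{ε} to FOLLOW(B); if β nullable, add FOLLOW(A).
FOLLOW(S) = {$, d}


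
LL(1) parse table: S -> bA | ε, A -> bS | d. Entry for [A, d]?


For [A, d]: 'd' ∈ FIRST(d)
Entry: A -> d


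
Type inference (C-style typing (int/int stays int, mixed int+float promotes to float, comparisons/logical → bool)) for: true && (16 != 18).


Operand types: bool && bool
Rule: logical operators take bool operands and yield bool
Result type: bool


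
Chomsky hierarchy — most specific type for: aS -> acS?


LHS has context (more than one symbol) and |LHS| ≤ |RHS|
Classification: Type 1 (Context-Sensitive)


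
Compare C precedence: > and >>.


'>>' is shift (level 8); '>' is relational (level 7)
Higher level binds tighter
'>>' has higher precedence than '>'


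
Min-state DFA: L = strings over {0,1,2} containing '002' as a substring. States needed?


KMP-style automaton: 3 progress states + 1 absorbing accept = 4
Minimal DFA: 4 states


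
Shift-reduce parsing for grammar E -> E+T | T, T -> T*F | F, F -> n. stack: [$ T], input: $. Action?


lookahead ∉ {*} so T won't extend; reduce E -> T
Action: reduce (E -> T)


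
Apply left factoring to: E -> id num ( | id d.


Common prefix: 'id'
Factored: E -> id E', E' -> num ( | d


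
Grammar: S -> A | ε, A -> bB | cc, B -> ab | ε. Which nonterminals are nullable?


A nonterminal is nullable iff some alternative derives ε (directly, or every symbol in it is nullable)
Nullable: {B, S}


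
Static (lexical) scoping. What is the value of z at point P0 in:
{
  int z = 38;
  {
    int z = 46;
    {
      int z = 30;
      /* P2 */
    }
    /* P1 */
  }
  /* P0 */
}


z declared in the same block as P0
z = 38


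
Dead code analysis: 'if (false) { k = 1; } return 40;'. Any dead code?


condition is constant false, so the whole block is unreachable
Dead: 'if (false) { k = 1; }'


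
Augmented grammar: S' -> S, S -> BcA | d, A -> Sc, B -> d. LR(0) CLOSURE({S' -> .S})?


Start: S' -> .S
For each item with dot before a nonterminal B, add B -> .γ for every B-production
Closure: [S' -> .S, S -> .BcA, S -> .d, B -> .d]


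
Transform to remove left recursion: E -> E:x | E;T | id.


Left-recursive alternatives: E:x, E;T; non-recursive: id
Introduce E': E -> idE', E' -> :xE' | ;TE' | ε


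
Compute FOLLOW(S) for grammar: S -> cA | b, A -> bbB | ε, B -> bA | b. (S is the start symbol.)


$ ∈ FOLLOW(S). For each A -> αBβ: add FIRST(β)\{ε} to FOLLOW(B); if β nullable, add FOLLOW(A).
FOLLOW(S) = {$}


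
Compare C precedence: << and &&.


'<<' is shift (level 8); '&&' is logical AND (level 2)
Higher level binds tighter
'<<' has higher precedence than '&&'


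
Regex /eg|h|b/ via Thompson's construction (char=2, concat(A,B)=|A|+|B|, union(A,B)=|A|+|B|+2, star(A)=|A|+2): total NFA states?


Syntax tree has 4 char leaf(s), 2 union(s), 0 star(s)
chars contribute 4×2 = 8; each union adds +2; each star adds +2
Total: 8 + 4 + 0 = 12 states


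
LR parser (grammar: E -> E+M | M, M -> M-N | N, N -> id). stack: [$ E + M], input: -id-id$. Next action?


'-' can extend M; shift to build M -> M-N
Action: shift


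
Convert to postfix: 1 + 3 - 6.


Left to right (same or higher precedence on left)
Postfix: 1 3 + 6 -


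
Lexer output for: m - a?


Scan left to right, longest-match per lexeme
Tokens: ID(m), OP(-), ID(a)


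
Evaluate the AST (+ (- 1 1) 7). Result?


Evaluate inner: (- 1 1) = 0
Evaluate root: (+ 0 7) = 7
Result: 7


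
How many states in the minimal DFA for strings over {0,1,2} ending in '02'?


Track the longest suffix of input matching a prefix of '02': 3 classes (prefixes of length 0..2)
Minimal DFA: 3 states


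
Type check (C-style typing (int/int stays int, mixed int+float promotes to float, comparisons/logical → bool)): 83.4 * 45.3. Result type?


Operand types: float * float
Rule: mixed int/float promotes to float; int/int stays int
Result type: float


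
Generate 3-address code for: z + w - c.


Break into single-operator statements:
t1 = z + w
t2 = t1 - c


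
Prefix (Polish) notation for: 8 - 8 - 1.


left-to-right (same/higher precedence on left): tree is (- (- 8 8) 1)
Prefix: - - 8 8 1


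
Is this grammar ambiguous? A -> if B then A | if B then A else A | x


dangling else: 'if B then if B then x else x' parses two ways
Ambiguous


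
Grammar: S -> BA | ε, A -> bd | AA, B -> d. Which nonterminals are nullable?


A nonterminal is nullable iff some alternative derives ε (directly, or every symbol in it is nullable)
Nullable: {S}


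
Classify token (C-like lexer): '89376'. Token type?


Pattern: digits only
Type: INTEGER_LITERAL


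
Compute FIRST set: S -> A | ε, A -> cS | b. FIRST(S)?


Per alternative of S: FIRST(A) = {b, c}; FIRST(ε) = {ε}
FIRST(S) = {b, c, ε}


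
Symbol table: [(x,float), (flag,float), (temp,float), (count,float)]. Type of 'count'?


Lookup 'count' → type float


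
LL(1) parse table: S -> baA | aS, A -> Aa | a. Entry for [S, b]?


For [S, b]: 'b' ∈ FIRST(baA)
Entry: S -> baA


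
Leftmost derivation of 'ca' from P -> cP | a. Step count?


Derivation: P => cP => ca
Steps: 2


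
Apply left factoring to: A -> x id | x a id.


Common prefix: 'x'
Factored: A -> x A', A' -> id | a id


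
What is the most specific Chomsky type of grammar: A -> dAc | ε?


Single nonterminal LHS, but d^n c^n is not regular
Classification: Type 2 (Context-Free)


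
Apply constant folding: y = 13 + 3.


13 + 3 = 16 at compile time
Optimized: y = 16


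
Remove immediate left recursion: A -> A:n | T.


Left-recursive alternatives: A:n; non-recursive: T
Introduce A': A -> TA', A' -> :nA' | ε


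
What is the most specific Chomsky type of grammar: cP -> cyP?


LHS has context (more than one symbol) and |LHS| ≤ |RHS|
Classification: Type 1 (Context-Sensitive)


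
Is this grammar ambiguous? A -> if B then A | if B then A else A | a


dangling else: 'if B then if B then a else a' parses two ways
Ambiguous


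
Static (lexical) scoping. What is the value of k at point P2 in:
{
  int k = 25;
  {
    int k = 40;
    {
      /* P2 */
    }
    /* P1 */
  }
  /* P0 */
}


P2's block does not declare k; resolves to the enclosing declaration at depth 1
k = 40


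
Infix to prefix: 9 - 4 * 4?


'*' binds tighter: tree is (- 9 (* 4 4))
Prefix: - 9 * 4 4


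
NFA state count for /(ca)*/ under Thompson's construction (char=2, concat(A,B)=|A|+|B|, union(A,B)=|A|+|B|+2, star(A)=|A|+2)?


Syntax tree has 2 char leaf(s), 0 union(s), 1 star(s)
chars contribute 2×2 = 4; each union adds +2; each star adds +2
Total: 4 + 0 + 2 = 6 states


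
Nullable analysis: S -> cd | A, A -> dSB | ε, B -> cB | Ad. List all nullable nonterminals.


A nonterminal is nullable iff some alternative derives ε (directly, or every symbol in it is nullable)
Nullable: {A, S}


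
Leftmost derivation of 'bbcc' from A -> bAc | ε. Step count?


Derivation: A => bAc => bbAcc => bbcc
Steps: 3


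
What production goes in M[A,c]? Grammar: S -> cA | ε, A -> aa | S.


For [A, c]: 'c' ∈ FIRST(S)
Entry: A -> S


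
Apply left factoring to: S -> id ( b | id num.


Common prefix: 'id'
Factored: S -> id S', S' -> ( b | num


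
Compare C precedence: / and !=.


'/' is multiplicative (level 10); '!=' is equality (level 6)
Higher level binds tighter
'/' has higher precedence than '!='


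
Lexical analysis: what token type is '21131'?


Pattern: digits only
Type: INTEGER_LITERAL


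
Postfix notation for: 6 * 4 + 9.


Left to right (same or higher precedence on left)
Postfix: 6 4 * 9 +


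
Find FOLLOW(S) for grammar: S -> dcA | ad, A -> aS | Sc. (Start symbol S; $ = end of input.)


$ ∈ FOLLOW(S). For each A -> αBβ: add FIRST(β)\{ε} to FOLLOW(B); if β nullable, add FOLLOW(A).
FOLLOW(S) = {$, c}


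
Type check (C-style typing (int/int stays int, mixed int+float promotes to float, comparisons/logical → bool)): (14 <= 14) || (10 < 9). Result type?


Operand types: bool || bool
Rule: logical operators take bool operands and yield bool
Result type: bool


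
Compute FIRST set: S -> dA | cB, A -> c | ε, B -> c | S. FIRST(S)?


Per alternative of S: FIRST(dA) = {d}; FIRST(cB) = {c}
FIRST(S) = {c, d}


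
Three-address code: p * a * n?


Break into single-operator statements:
t1 = p * a
t2 = t1 * n


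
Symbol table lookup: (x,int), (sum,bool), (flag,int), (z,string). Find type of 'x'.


Lookup 'x' → type int


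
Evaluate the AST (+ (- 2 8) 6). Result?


Evaluate inner: (- 2 8) = -6
Evaluate root: (+ -6 6) = 0
Result: 0


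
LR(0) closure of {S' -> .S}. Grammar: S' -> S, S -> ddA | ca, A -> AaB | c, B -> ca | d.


Start: S' -> .S
For each item with dot before a nonterminal B, add B -> .γ for every B-production
Closure: [S' -> .S, S -> .ddA, S -> .ca]


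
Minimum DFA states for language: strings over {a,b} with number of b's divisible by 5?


Track (count of b) mod 5: states 0..4, accept at 0
Minimal DFA: 5 states


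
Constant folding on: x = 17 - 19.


17 - 19 = -2 at compile time
Optimized: x = -2


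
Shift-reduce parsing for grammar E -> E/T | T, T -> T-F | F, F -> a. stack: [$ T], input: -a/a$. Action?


shift '-' to continue T -> T-F
Action: shift


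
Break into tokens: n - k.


Scan left to right, longest-match per lexeme
Tokens: ID(n), OP(-), ID(k)


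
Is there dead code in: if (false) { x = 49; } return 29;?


condition is constant false, so the whole block is unreachable
Dead: 'if (false) { x = 49; }'


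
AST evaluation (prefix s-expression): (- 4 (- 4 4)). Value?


Evaluate inner: (- 4 4) = 0
Evaluate root: (- 4 0) = 4
Result: 4


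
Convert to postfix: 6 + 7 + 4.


Left to right (same or higher precedence on left)
Postfix: 6 7 + 4 +


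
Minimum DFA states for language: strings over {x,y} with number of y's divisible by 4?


Track (count of y) mod 4: states 0..3, accept at 0
Minimal DFA: 4 states


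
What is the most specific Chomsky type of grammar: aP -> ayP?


LHS has context (more than one symbol) and |LHS| ≤ |RHS|
Classification: Type 1 (Context-Sensitive)


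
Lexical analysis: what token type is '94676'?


Pattern: digits only
Type: INTEGER_LITERAL


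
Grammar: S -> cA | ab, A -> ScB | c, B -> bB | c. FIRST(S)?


Per alternative of S: FIRST(cA) = {c}; FIRST(ab) = {a}
FIRST(S) = {a, c}


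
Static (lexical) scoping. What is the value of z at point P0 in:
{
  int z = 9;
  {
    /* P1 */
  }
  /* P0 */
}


z declared in the same block as P0
z = 9


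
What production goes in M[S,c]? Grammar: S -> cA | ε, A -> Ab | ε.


For [S, c]: 'c' ∈ FIRST(cA)
Entry: S -> cA


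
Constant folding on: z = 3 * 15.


3 * 15 = 45 at compile time
Optimized: z = 45


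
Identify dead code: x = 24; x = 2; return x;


first assignment to x is overwritten before any read
Dead: 'x = 24'


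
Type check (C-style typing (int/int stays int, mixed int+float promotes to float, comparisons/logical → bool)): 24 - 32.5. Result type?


Operand types: int - float
Rule: mixed int/float promotes to float; int/int stays int
Result type: float


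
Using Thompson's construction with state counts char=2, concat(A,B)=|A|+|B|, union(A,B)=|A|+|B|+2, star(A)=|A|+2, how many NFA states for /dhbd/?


Syntax tree has 4 char leaf(s), 0 union(s), 0 star(s)
chars contribute 4×2 = 8; each union adds +2; each star adds +2
Total: 8 + 0 + 0 = 8 states


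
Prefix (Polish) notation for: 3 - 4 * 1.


'*' binds tighter: tree is (- 3 (* 4 1))
Prefix: - 3 * 4 1


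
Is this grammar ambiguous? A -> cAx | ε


balanced c^n…x^n: each string has a unique parse
Unambiguous


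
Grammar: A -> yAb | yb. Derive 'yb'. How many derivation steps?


Derivation: A => yb
Steps: 1


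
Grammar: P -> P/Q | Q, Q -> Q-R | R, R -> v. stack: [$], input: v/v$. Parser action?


no handle on stack; shift 'v'
Action: shift


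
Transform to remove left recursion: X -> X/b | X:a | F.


Left-recursive alternatives: X/b, X:a; non-recursive: F
Introduce X': X -> FX', X' -> /bX' | :aX' | ε


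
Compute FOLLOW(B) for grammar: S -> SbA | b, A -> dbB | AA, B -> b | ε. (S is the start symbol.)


$ ∈ FOLLOW(S). For each A -> αBβ: add FIRST(β)\{ε} to FOLLOW(B); if β nullable, add FOLLOW(A).
FOLLOW(B) = {$, b, d}


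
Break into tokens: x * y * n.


Scan left to right, longest-match per lexeme
Tokens: ID(x), OP(*), ID(y), OP(*), ID(n)


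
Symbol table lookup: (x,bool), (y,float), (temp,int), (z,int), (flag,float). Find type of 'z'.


Lookup 'z' → type int


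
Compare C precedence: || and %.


'%' is multiplicative (level 10); '||' is logical OR (level 1)
Higher level binds tighter
'%' has higher precedence than '||'


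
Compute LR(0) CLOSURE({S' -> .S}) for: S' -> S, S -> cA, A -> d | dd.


Start: S' -> .S
For each item with dot before a nonterminal B, add B -> .γ for every B-production
Closure: [S' -> .S, S -> .cA]


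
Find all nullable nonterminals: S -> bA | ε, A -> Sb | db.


A nonterminal is nullable iff some alternative derives ε (directly, or every symbol in it is nullable)
Nullable: {S}


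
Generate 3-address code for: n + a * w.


Break into single-operator statements:
t1 = a * w
t2 = n + t1


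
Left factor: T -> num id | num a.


Common prefix: 'num'
Factored: T -> num T', T' -> id | a


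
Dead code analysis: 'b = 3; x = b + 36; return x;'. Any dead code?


b is read by x's definition; x is returned
No dead code


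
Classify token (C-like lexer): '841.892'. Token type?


Pattern: digits with a decimal point
Type: FLOAT_LITERAL


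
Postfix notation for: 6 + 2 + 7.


Left to right (same or higher precedence on left)
Postfix: 6 2 + 7 +


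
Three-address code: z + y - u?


Break into single-operator statements:
t1 = z + y
t2 = t1 - u


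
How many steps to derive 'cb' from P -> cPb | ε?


Derivation: P => cPb => cb
Steps: 2


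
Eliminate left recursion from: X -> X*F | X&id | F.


Left-recursive alternatives: X*F, X&id; non-recursive: F
Introduce X': X -> FX', X' -> *FX' | &idX' | ε


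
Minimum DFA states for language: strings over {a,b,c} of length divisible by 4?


Track length mod 4: states 0..3, accept at 0
Minimal DFA: 4 states


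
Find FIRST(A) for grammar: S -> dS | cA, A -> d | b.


Per alternative of A: FIRST(d) = {d}; FIRST(b) = {b}
FIRST(A) = {b, d}


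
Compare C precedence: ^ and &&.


'^' is bitwise XOR (level 4); '&&' is logical AND (level 2)
Higher level binds tighter
'^' has higher precedence than '&&'


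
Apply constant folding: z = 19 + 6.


19 + 6 = 25 at compile time
Optimized: z = 25


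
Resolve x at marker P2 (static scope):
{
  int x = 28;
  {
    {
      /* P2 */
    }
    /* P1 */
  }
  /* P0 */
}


P2's block does not declare x; resolves to the enclosing declaration at depth 0
x = 28


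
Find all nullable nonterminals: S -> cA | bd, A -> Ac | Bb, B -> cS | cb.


A nonterminal is nullable iff some alternative derives ε (directly, or every symbol in it is nullable)
Nullable: {}


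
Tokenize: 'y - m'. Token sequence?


Scan left to right, longest-match per lexeme
Tokens: ID(y), OP(-), ID(m)


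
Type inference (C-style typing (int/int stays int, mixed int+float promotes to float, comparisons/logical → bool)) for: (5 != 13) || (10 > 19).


Operand types: bool || bool
Rule: logical operators take bool operands and yield bool
Result type: bool


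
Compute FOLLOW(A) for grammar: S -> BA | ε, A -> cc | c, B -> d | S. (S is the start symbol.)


$ ∈ FOLLOW(S). For each A -> αBβ: add FIRST(β)\{ε} to FOLLOW(B); if β nullable, add FOLLOW(A).
FOLLOW(A) = {$, c}


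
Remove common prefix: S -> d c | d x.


Common prefix: 'd'
Factored: S -> d S', S' -> c | x


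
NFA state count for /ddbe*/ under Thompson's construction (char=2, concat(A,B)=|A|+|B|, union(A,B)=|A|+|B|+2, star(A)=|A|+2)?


Syntax tree has 4 char leaf(s), 0 union(s), 1 star(s)
chars contribute 4×2 = 8; each union adds +2; each star adds +2
Total: 8 + 0 + 2 = 10 states


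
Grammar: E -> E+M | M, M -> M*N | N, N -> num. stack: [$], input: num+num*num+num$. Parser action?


no handle on stack; shift 'num'
Action: shift


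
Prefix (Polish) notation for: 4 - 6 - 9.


left-to-right (same/higher precedence on left): tree is (- (- 4 6) 9)
Prefix: - - 4 6 9


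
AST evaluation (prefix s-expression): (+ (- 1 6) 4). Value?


Evaluate inner: (- 1 6) = -5
Evaluate root: (+ -5 4) = -1
Result: -1


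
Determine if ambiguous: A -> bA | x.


right-linear, alternatives start with distinct terminals 'b' vs 'x': unique leftmost derivation
Unambiguous


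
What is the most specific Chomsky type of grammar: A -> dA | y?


Right-linear: every RHS is a terminal or a terminal followed by one nonterminal
Classification: Type 3 (Regular)


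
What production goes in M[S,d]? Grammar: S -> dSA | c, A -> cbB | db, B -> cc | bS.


For [S, d]: 'd' ∈ FIRST(dSA)
Entry: S -> dSA


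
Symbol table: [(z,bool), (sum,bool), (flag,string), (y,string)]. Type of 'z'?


Lookup 'z' → type bool


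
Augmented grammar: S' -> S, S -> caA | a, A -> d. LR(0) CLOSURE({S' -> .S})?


Start: S' -> .S
For each item with dot before a nonterminal B, add B -> .γ for every B-production
Closure: [S' -> .S, S -> .caA, S -> .a]


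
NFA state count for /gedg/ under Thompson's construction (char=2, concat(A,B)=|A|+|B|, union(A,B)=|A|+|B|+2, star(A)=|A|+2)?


Syntax tree has 4 char leaf(s), 0 union(s), 0 star(s)
chars contribute 4×2 = 8; each union adds +2; each star adds +2
Total: 8 + 0 + 0 = 8 states


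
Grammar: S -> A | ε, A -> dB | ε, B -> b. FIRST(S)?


Per alternative of S: FIRST(A) = {d, ε}; FIRST(ε) = {ε}
FIRST(S) = {d, ε}


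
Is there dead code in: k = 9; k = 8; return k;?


first assignment to k is overwritten before any read
Dead: 'k = 9'


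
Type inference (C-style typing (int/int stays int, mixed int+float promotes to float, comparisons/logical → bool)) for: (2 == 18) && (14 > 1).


Operand types: bool && bool
Rule: logical operators take bool operands and yield bool
Result type: bool


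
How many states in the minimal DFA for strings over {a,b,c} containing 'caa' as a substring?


KMP-style automaton: 3 progress states + 1 absorbing accept = 4
Minimal DFA: 4 states


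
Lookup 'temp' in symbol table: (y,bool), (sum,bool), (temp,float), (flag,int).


Lookup 'temp' → type float


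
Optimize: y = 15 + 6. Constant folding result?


15 + 6 = 21 at compile time
Optimized: y = 21


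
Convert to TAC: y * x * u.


Break into single-operator statements:
t1 = y * x
t2 = t1 * u


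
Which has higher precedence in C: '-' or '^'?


'-' is additive (level 9); '^' is bitwise XOR (level 4)
Higher level binds tighter
'-' has higher precedence than '^'


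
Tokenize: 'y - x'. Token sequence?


Scan left to right, longest-match per lexeme
Tokens: ID(y), OP(-), ID(x)


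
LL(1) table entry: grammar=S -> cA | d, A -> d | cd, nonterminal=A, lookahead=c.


For [A, c]: 'c' ∈ FIRST(cd)
Entry: A -> cd


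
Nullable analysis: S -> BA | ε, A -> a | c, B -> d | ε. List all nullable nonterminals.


A nonterminal is nullable iff some alternative derives ε (directly, or every symbol in it is nullable)
Nullable: {B, S}
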